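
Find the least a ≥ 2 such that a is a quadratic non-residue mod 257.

(2/257) = +1, so 2 is a residue.
(3/257) = −1, so 3 is the smallest positive non-residue mod 257.

3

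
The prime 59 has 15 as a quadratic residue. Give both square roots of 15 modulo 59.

Since 59 ≡ 3 (mod 4), a square root of 15 is 15^((59+1)/4) = 15^15 mod 59.
Repeated squaring: 15^2≡48, 15^4≡3, 15^8≡9 (mod 59).
15^15 = 15^(8+4+2+1) ≡ 29 (mod 59).
Check: 29² = 841 ≡ 15 (mod 59). The two roots are 29 and 30.

29, 30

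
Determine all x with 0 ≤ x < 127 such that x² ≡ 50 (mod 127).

Since 127 ≡ 3 (mod 4), a square root of 50 is 50^((127+1)/4) = 50^32 mod 127.
Repeated squaring: 50^2≡87, 50^4≡76, 50^8≡61, 50^16≡38, 50^32≡47 (mod 127).
50^32 = 50^(32) ≡ 47 (mod 127).
Check: 47² = 2209 ≡ 50 (mod 127). The two roots are 47 and 80.

47, 80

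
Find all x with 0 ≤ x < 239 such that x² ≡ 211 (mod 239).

51, 188

Since 239 ≡ 3 (mod 4), a square root of 211 is 211^((239+1)/4) = 211^60 mod 239.
Repeated squaring: 211^2≡67, 211^4≡187, 211^8≡75, 211^16≡128, 211^32≡132 (mod 239).
211^60 = 211^(32+16+8+4) ≡ 51 (mod 239).
Check: 51² = 2601 ≡ 211 (mod 239). The two roots are 51 and 188.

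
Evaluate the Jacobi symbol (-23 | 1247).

First reduce: -23 ≡ 1224 (mod 1247).
Pull out 2^3: since 1247 ≡ 7 (mod 8), (2/1247) = +1, so (2/1247)^3 = +1.
Reciprocity: 153 ≡ 1 and 1247 ≡ 3 (mod 4), so (153/1247) = +(1247/153).
Reduce top mod 153: now compute (23/153).
Reciprocity: 23 ≡ 3 and 153 ≡ 1 (mod 4), so (23/153) = +(153/23).
Reduce top mod 23: now compute (15/23).
Reciprocity: 15 ≡ 3 and 23 ≡ 3 (mod 4), so (15/23) = −(23/15).
Reduce top mod 15: now compute (8/15).
Pull out 2^3: since 15 ≡ 7 (mod 8), (2/15) = +1, so (2/15)^3 = +1.
Reached (1/15) = 1. Collecting the sign flips along the way, the symbol is -1.

-1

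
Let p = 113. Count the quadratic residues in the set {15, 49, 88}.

(15/113) = +1 → QR.
(49/113) = +1 → QR.
(88/113) = +1 → QR.
Total quadratic residues among the 3: 3.

3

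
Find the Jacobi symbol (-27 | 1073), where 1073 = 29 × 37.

First reduce: -27 ≡ 1046 (mod 1073).
Pull out 2: since 1073 ≡ 1 (mod 8), (2/1073) = +1.
Reciprocity: 523 ≡ 3 and 1073 ≡ 1 (mod 4), so (523/1073) = +(1073/523).
Reduce top mod 523: now compute (27/523).
Reciprocity: 27 ≡ 3 and 523 ≡ 3 (mod 4), so (27/523) = −(523/27).
Reduce top mod 27: now compute (10/27).
Pull out 2: since 27 ≡ 3 (mod 8), (2/27) = -1.
Reciprocity: 5 ≡ 1 and 27 ≡ 3 (mod 4), so (5/27) = +(27/5).
Reduce top mod 5: now compute (2/5).
Pull out 2: since 5 ≡ 5 (mod 8), (2/5) = -1.
Reached (1/5) = 1. Collecting the sign flips along the way, the symbol is -1.

-1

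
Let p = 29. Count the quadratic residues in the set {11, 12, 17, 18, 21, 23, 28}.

(11/29) = -1 → non-residue.
(12/29) = -1 → non-residue.
(17/29) = -1 → non-residue.
(18/29) = -1 → non-residue.
(21/29) = -1 → non-residue.
(23/29) = +1 → QR.
(28/29) = +1 → QR.
Total quadratic residues among the 7: 2.

2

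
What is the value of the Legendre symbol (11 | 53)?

Euler's criterion: (11/53) ≡ 11^26 (mod 53).
11^2 ≡ 15 (mod 53)
11^4 ≡ 13 (mod 53)
11^8 ≡ 10 (mod 53)
11^16 ≡ 47 (mod 53)
11^26 = 11^(16+8+2) ≡ 1 (mod 53).
Result is 1, so (11/53) = 1.

1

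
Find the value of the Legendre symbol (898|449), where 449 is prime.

First reduce: 898 ≡ 0 (mod 449).
Top reduces to 0: gcd > 1, so the symbol is 0.

0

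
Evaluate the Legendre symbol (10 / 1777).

Pull out 2: since 1777 ≡ 1 (mod 8), (2/1777) = +1.
Reciprocity: 5 ≡ 1 and 1777 ≡ 1 (mod 4), so (5/1777) = +(1777/5).
Reduce top mod 5: now compute (2/5).
Pull out 2: since 5 ≡ 5 (mod 8), (2/5) = -1.
Reached (1/5) = 1. Collecting the sign flips along the way, the symbol is -1.

-1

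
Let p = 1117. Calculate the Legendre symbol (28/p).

Pull out 2^2: since 1117 ≡ 5 (mod 8), (2/1117) = -1, so (2/1117)^2 = +1.
Reciprocity: 7 ≡ 3 and 1117 ≡ 1 (mod 4), so (7/1117) = +(1117/7).
Reduce top mod 7: now compute (4/7).
Pull out 2^2: since 7 ≡ 7 (mod 8), (2/7) = +1, so (2/7)^2 = +1.
Reached (1/7) = 1. Collecting the sign flips along the way, the symbol is +1.

1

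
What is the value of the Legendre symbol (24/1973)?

Pull out 2^3: since 1973 ≡ 5 (mod 8), (2/1973) = -1, so (2/1973)^3 = -1.
Reciprocity: 3 ≡ 3 and 1973 ≡ 1 (mod 4), so (3/1973) = +(1973/3).
Reduce top mod 3: now compute (2/3).
Pull out 2: since 3 ≡ 3 (mod 8), (2/3) = -1.
Reached (1/3) = 1. Collecting the sign flips along the way, the symbol is +1.

1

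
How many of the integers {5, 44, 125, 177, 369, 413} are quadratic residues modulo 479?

(5/479) = +1 → QR.
(44/479) = +1 → QR.
(125/479) = +1 → QR.
(177/479) = -1 → non-residue.
(369/479) = -1 → non-residue.
(413/479) = -1 → non-residue.
Total quadratic residues among the 6: 3.

3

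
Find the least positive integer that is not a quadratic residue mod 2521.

11

(2/2521) = +1, so 2 is a residue.
(3/2521) = +1, so 3 is a residue.
(4/2521) = +1, so 4 is a residue.
(5/2521) = +1, so 5 is a residue.
(6/2521) = +1, so 6 is a residue.
(7/2521) = +1, so 7 is a residue.
(8/2521) = +1, so 8 is a residue.
(9/2521) = +1, so 9 is a residue.
(10/2521) = +1, so 10 is a residue.
(11/2521) = −1, so 11 is the smallest positive non-residue mod 2521.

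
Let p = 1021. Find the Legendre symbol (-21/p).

-1

Euler's criterion: (-21/1021) ≡ 1000^510 (mod 1021).
1000^2 ≡ 441 (mod 1021)
1000^4 ≡ 491 (mod 1021)
1000^8 ≡ 125 (mod 1021)
1000^16 ≡ 310 (mod 1021)
1000^32 ≡ 126 (mod 1021)
1000^64 ≡ 561 (mod 1021)
1000^128 ≡ 253 (mod 1021)
1000^256 ≡ 707 (mod 1021)
1000^510 = 1000^(256+128+64+32+16+8+4+2) ≡ 1020 (mod 1021).
Result is 1020 ≡ −1, so (-21/1021) = −1.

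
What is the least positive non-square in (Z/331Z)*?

2

(2/331) = −1, so 2 is the smallest positive non-residue mod 331.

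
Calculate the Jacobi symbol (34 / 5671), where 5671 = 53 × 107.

-1

Pull out 2: since 5671 ≡ 7 (mod 8), (2/5671) = +1.
Reciprocity: 17 ≡ 1 and 5671 ≡ 3 (mod 4), so (17/5671) = +(5671/17).
Reduce top mod 17: now compute (10/17).
Pull out 2: since 17 ≡ 1 (mod 8), (2/17) = +1.
Reciprocity: 5 ≡ 1 and 17 ≡ 1 (mod 4), so (5/17) = +(17/5).
Reduce top mod 5: now compute (2/5).
Pull out 2: since 5 ≡ 5 (mod 8), (2/5) = -1.
Reached (1/5) = 1. Collecting the sign flips along the way, the symbol is -1.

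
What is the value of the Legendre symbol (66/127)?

Pull out 2: since 127 ≡ 7 (mod 8), (2/127) = +1.
Reciprocity: 33 ≡ 1 and 127 ≡ 3 (mod 4), so (33/127) = +(127/33).
Reduce top mod 33: now compute (28/33).
Pull out 2^2: since 33 ≡ 1 (mod 8), (2/33) = +1, so (2/33)^2 = +1.
Reciprocity: 7 ≡ 3 and 33 ≡ 1 (mod 4), so (7/33) = +(33/7).
Reduce top mod 7: now compute (5/7).
Reciprocity: 5 ≡ 1 and 7 ≡ 3 (mod 4), so (5/7) = +(7/5).
Reduce top mod 5: now compute (2/5).
Pull out 2: since 5 ≡ 5 (mod 8), (2/5) = -1.
Reached (1/5) = 1. Collecting the sign flips along the way, the symbol is -1.

-1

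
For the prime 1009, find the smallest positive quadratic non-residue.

11

(2/1009) = +1, so 2 is a residue.
(3/1009) = +1, so 3 is a residue.
(4/1009) = +1, so 4 is a residue.
(5/1009) = +1, so 5 is a residue.
(6/1009) = +1, so 6 is a residue.
(7/1009) = +1, so 7 is a residue.
(8/1009) = +1, so 8 is a residue.
(9/1009) = +1, so 9 is a residue.
(10/1009) = +1, so 10 is a residue.
(11/1009) = −1, so 11 is the smallest positive non-residue mod 1009.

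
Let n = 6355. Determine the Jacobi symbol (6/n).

Pull out 2: since 6355 ≡ 3 (mod 8), (2/6355) = -1.
Reciprocity: 3 ≡ 3 and 6355 ≡ 3 (mod 4), so (3/6355) = −(6355/3).
Reduce top mod 3: now compute (1/3).
Reached (1/3) = 1. Collecting the sign flips along the way, the symbol is +1.

1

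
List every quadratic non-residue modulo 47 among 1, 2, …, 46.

Square k = 1,…,23 (k and 47−k give the same square):
1²=1, 2²=4, 3²=9, 4²=16, 5²=25, 6²=36, 7²≡2, 8²≡17, 9²≡34, 10²≡6, 11²≡27, 12²≡3, 13²≡28, 14²≡8, 15²≡37, 16²≡21, 17²≡7, 18²≡42, 19²≡32, 20²≡24, 21²≡18, 22²≡14, 23²≡12 (mod 47).
The residues are {1, 2, 3, 4, 6, 7, 8, 9, 12, 14, 16, 17, 18, 21, 24, 25, 27, 28, 32, 34, 36, 37, 42}; the non-residues are the remaining 23 nonzero classes.

5 10 11 13 15 19 20 22 23 26 29 30 31 33 35 38 39 40 41 43 44 45 46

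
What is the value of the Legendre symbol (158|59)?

Euler's criterion: (158/59) ≡ 40^29 (mod 59).
40^2 ≡ 7 (mod 59)
40^4 ≡ 49 (mod 59)
40^8 ≡ 41 (mod 59)
40^16 ≡ 29 (mod 59)
40^29 = 40^(16+8+4+1) ≡ 58 (mod 59).
Result is 58 ≡ −1, so (158/59) = −1.

-1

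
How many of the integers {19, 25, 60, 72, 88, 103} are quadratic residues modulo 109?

3

(19/109) = -1 → non-residue.
(25/109) = +1 → QR.
(60/109) = +1 → QR.
(72/109) = -1 → non-residue.
(88/109) = +1 → QR.
(103/109) = -1 → non-residue.
Total quadratic residues among the 6: 3.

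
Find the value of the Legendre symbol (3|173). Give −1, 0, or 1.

Euler's criterion: (3/173) ≡ 3^86 (mod 173).
3^2 ≡ 9 (mod 173)
3^4 ≡ 81 (mod 173)
3^8 ≡ 160 (mod 173)
3^16 ≡ 169 (mod 173)
3^32 ≡ 16 (mod 173)
3^64 ≡ 83 (mod 173)
3^86 = 3^(64+16+4+2) ≡ 172 (mod 173).
Result is 172 ≡ −1, so (3/173) = −1.

-1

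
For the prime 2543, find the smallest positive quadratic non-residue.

(2/2543) = +1, so 2 is a residue.
(3/2543) = +1, so 3 is a residue.
(4/2543) = +1, so 4 is a residue.
(5/2543) = −1, so 5 is the smallest positive non-residue mod 2543.

5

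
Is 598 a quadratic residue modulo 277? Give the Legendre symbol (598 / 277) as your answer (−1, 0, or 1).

First reduce: 598 ≡ 44 (mod 277).
Pull out 2^2: since 277 ≡ 5 (mod 8), (2/277) = -1, so (2/277)^2 = +1.
Reciprocity: 11 ≡ 3 and 277 ≡ 1 (mod 4), so (11/277) = +(277/11).
Reduce top mod 11: now compute (2/11).
Pull out 2: since 11 ≡ 3 (mod 8), (2/11) = -1.
Reached (1/11) = 1. Collecting the sign flips along the way, the symbol is -1.

-1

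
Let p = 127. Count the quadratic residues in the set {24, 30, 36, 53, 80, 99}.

3

(24/127) = -1 → non-residue.
(30/127) = +1 → QR.
(36/127) = +1 → QR.
(53/127) = -1 → non-residue.
(80/127) = -1 → non-residue.
(99/127) = +1 → QR.
Total quadratic residues among the 6: 3.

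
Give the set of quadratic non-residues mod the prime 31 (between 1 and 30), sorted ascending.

Square k = 1,…,15 (k and 31−k give the same square):
1²=1, 2²=4, 3²=9, 4²=16, 5²=25, 6²≡5, 7²≡18, 8²≡2, 9²≡19, 10²≡7, 11²≡28, 12²≡20, 13²≡14, 14²≡10, 15²≡8 (mod 31).
The residues are {1, 2, 4, 5, 7, 8, 9, 10, 14, 16, 18, 19, 20, 25, 28}; the non-residues are the remaining 15 nonzero classes.

3,6,11,12,13,15,17,21,22,23,24,26,27,29,30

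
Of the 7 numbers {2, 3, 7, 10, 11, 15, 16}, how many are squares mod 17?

(2/17) = +1 → QR.
(3/17) = -1 → non-residue.
(7/17) = -1 → non-residue.
(10/17) = -1 → non-residue.
(11/17) = -1 → non-residue.
(15/17) = +1 → QR.
(16/17) = +1 → QR.
Total quadratic residues among the 7: 3.

3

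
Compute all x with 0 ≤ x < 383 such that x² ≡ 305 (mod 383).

125, 258

Since 383 ≡ 3 (mod 4), a square root of 305 is 305^((383+1)/4) = 305^96 mod 383.
Repeated squaring: 305^2≡339, 305^4≡21, 305^8≡58, 305^16≡300, 305^32≡378, 305^64≡25 (mod 383).
305^96 = 305^(64+32) ≡ 258 (mod 383).
Check: 258² = 66564 ≡ 305 (mod 383). The two roots are 125 and 258.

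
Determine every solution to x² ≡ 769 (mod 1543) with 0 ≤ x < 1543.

Since 1543 ≡ 3 (mod 4), a square root of 769 is 769^((1543+1)/4) = 769^386 mod 1543.
Repeated squaring: 769^2≡392, 769^4≡907, 769^8≡230, 769^16≡438, 769^32≡512, 769^64≡1377, 769^128≡1325, 769^256≡1234 (mod 1543).
769^386 = 769^(256+128+2) ≡ 545 (mod 1543).
Check: 545² = 297025 ≡ 769 (mod 1543). The two roots are 545 and 998.

545, 998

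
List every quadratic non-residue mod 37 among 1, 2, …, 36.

2,5,6,8,13,14,15,17,18,19,20,22,23,24,29,31,32,35

Square k = 1,…,18 (k and 37−k give the same square):
1²=1, 2²=4, 3²=9, 4²=16, 5²=25, 6²=36, 7²≡12, 8²≡27, 9²≡7, 10²≡26, 11²≡10, 12²≡33, 13²≡21, 14²≡11, 15²≡3, 16²≡34, 17²≡30, 18²≡28 (mod 37).
The residues are {1, 3, 4, 7, 9, 10, 11, 12, 16, 21, 25, 26, 27, 28, 30, 33, 34, 36}; the non-residues are the remaining 18 nonzero classes.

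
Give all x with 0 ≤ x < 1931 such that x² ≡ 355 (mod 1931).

Since 1931 ≡ 3 (mod 4), a square root of 355 is 355^((1931+1)/4) = 355^483 mod 1931.
Repeated squaring: 355^2≡510, 355^4≡1346, 355^8≡438, 355^16≡675, 355^32≡1840, 355^64≡557, 355^128≡1289, 355^256≡861 (mod 1931).
355^483 = 355^(256+128+64+32+2+1) ≡ 1104 (mod 1931).
Check: 1104² = 1218816 ≡ 355 (mod 1931). The two roots are 827 and 1104.

827, 1104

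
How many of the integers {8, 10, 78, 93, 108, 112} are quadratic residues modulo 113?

2

(8/113) = +1 → QR.
(10/113) = -1 → non-residue.
(78/113) = -1 → non-residue.
(93/113) = -1 → non-residue.
(108/113) = -1 → non-residue.
(112/113) = +1 → QR.
Total quadratic residues among the 6: 2.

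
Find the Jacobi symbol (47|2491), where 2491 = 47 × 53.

Reciprocity: 47 ≡ 3 and 2491 ≡ 3 (mod 4), so (47/2491) = −(2491/47).
Reduce top mod 47: now compute (0/47).
Top reduces to 0: gcd > 1, so the symbol is 0.

0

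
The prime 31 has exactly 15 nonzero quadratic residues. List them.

Square k = 1,…,15 (k and 31−k give the same square):
1²=1, 2²=4, 3²=9, 4²=16, 5²=25, 6²≡5, 7²≡18, 8²≡2, 9²≡19, 10²≡7, 11²≡28, 12²≡20, 13²≡14, 14²≡10, 15²≡8 (mod 31).
So the quadratic residues mod 31 are {1, 2, 4, 5, 7, 8, 9, 10, 14, 16, 18, 19, 20, 25, 28}.

1,2,4,5,7,8,9,10,14,16,18,19,20,25,28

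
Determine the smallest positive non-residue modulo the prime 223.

(2/223) = +1, so 2 is a residue.
(3/223) = −1, so 3 is the smallest positive non-residue mod 223.

3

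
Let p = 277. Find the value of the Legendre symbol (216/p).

Euler's criterion: (216/277) ≡ 216^138 (mod 277).
216^2 ≡ 120 (mod 277)
216^4 ≡ 273 (mod 277)
216^8 ≡ 16 (mod 277)
216^16 ≡ 256 (mod 277)
216^32 ≡ 164 (mod 277)
216^64 ≡ 27 (mod 277)
216^128 ≡ 175 (mod 277)
216^138 = 216^(128+8+2) ≡ 276 (mod 277).
Result is 276 ≡ −1, so (216/277) = −1.

-1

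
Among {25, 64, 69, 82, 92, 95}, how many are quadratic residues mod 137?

(25/137) = +1 → QR.
(64/137) = +1 → QR.
(69/137) = +1 → QR.
(82/137) = -1 → non-residue.
(92/137) = -1 → non-residue.
(95/137) = -1 → non-residue.
Total quadratic residues among the 6: 3.

3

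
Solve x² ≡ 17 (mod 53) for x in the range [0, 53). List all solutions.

53 ≡ 1 (mod 4), so we find a root by search.
Trying successive values, 21² = 441 ≡ 17 (mod 53). The other root is 53 − 21 = 32.

21, 32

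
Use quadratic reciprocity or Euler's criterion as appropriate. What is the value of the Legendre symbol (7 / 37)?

Reciprocity: 7 ≡ 3 and 37 ≡ 1 (mod 4), so (7/37) = +(37/7).
Reduce top mod 7: now compute (2/7).
Pull out 2: since 7 ≡ 7 (mod 8), (2/7) = +1.
Reached (1/7) = 1. Collecting the sign flips along the way, the symbol is +1.

1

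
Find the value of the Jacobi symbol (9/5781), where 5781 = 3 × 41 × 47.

0

Reciprocity: 9 ≡ 1 and 5781 ≡ 1 (mod 4), so (9/5781) = +(5781/9).
Reduce top mod 9: now compute (3/9).
Reciprocity: 3 ≡ 3 and 9 ≡ 1 (mod 4), so (3/9) = +(9/3).
Reduce top mod 3: now compute (0/3).
Top reduces to 0: gcd > 1, so the symbol is 0.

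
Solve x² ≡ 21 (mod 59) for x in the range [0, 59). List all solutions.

27, 32

Since 59 ≡ 3 (mod 4), a square root of 21 is 21^((59+1)/4) = 21^15 mod 59.
Repeated squaring: 21^2≡28, 21^4≡17, 21^8≡53 (mod 59).
21^15 = 21^(8+4+2+1) ≡ 27 (mod 59).
Check: 27² = 729 ≡ 21 (mod 59). The two roots are 27 and 32.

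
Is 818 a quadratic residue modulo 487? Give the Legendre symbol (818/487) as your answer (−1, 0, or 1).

-1

First reduce: 818 ≡ 331 (mod 487).
Reciprocity: 331 ≡ 3 and 487 ≡ 3 (mod 4), so (331/487) = −(487/331).
Reduce top mod 331: now compute (156/331).
Pull out 2^2: since 331 ≡ 3 (mod 8), (2/331) = -1, so (2/331)^2 = +1.
Reciprocity: 39 ≡ 3 and 331 ≡ 3 (mod 4), so (39/331) = −(331/39).
Reduce top mod 39: now compute (19/39).
Reciprocity: 19 ≡ 3 and 39 ≡ 3 (mod 4), so (19/39) = −(39/19).
Reduce top mod 19: now compute (1/19).
Reached (1/19) = 1. Collecting the sign flips along the way, the symbol is -1.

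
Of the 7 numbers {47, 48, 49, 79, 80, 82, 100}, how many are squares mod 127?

(47/127) = +1 → QR.
(48/127) = -1 → non-residue.
(49/127) = +1 → QR.
(79/127) = +1 → QR.
(80/127) = -1 → non-residue.
(82/127) = +1 → QR.
(100/127) = +1 → QR.
Total quadratic residues among the 7: 5.

5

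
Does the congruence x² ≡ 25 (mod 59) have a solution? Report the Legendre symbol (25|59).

1

Euler's criterion: (25/59) ≡ 25^29 (mod 59).
25^2 ≡ 35 (mod 59)
25^4 ≡ 45 (mod 59)
25^8 ≡ 19 (mod 59)
25^16 ≡ 7 (mod 59)
25^29 = 25^(16+8+4+1) ≡ 1 (mod 59).
Result is 1, so (25/59) = 1.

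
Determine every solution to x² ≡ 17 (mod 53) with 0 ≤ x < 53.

53 ≡ 1 (mod 4), so we find a root by search.
Trying successive values, 21² = 441 ≡ 17 (mod 53). The other root is 53 − 21 = 32.

21, 32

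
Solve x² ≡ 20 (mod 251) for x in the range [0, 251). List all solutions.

Since 251 ≡ 3 (mod 4), a square root of 20 is 20^((251+1)/4) = 20^63 mod 251.
Repeated squaring: 20^2≡149, 20^4≡113, 20^8≡219, 20^16≡20, 20^32≡149 (mod 251).
20^63 = 20^(32+16+8+4+2+1) ≡ 219 (mod 251).
Check: 219² = 47961 ≡ 20 (mod 251). The two roots are 32 and 219.

32, 219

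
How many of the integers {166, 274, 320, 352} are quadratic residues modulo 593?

(166/593) = +1 → QR.
(274/593) = -1 → non-residue.
(320/593) = -1 → non-residue.
(352/593) = -1 → non-residue.
Total quadratic residues among the 4: 1.

1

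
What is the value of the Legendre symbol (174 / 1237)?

Pull out 2: since 1237 ≡ 5 (mod 8), (2/1237) = -1.
Reciprocity: 87 ≡ 3 and 1237 ≡ 1 (mod 4), so (87/1237) = +(1237/87).
Reduce top mod 87: now compute (19/87).
Reciprocity: 19 ≡ 3 and 87 ≡ 3 (mod 4), so (19/87) = −(87/19).
Reduce top mod 19: now compute (11/19).
Reciprocity: 11 ≡ 3 and 19 ≡ 3 (mod 4), so (11/19) = −(19/11).
Reduce top mod 11: now compute (8/11).
Pull out 2^3: since 11 ≡ 3 (mod 8), (2/11) = -1, so (2/11)^3 = -1.
Reached (1/11) = 1. Collecting the sign flips along the way, the symbol is +1.

1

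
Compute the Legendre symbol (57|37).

First reduce: 57 ≡ 20 (mod 37).
Pull out 2^2: since 37 ≡ 5 (mod 8), (2/37) = -1, so (2/37)^2 = +1.
Reciprocity: 5 ≡ 1 and 37 ≡ 1 (mod 4), so (5/37) = +(37/5).
Reduce top mod 5: now compute (2/5).
Pull out 2: since 5 ≡ 5 (mod 8), (2/5) = -1.
Reached (1/5) = 1. Collecting the sign flips along the way, the symbol is -1.

-1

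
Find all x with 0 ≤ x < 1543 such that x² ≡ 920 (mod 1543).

Since 1543 ≡ 3 (mod 4), a square root of 920 is 920^((1543+1)/4) = 920^386 mod 1543.
Repeated squaring: 920^2≡836, 920^4≡1460, 920^8≡717, 920^16≡270, 920^32≡379, 920^64≡142, 920^128≡105, 920^256≡224 (mod 1543).
920^386 = 920^(256+128+2) ≡ 271 (mod 1543).
Check: 271² = 73441 ≡ 920 (mod 1543). The two roots are 271 and 1272.

271, 1272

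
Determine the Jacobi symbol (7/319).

-1

Reciprocity: 7 ≡ 3 and 319 ≡ 3 (mod 4), so (7/319) = −(319/7).
Reduce top mod 7: now compute (4/7).
Pull out 2^2: since 7 ≡ 7 (mod 8), (2/7) = +1, so (2/7)^2 = +1.
Reached (1/7) = 1. Collecting the sign flips along the way, the symbol is -1.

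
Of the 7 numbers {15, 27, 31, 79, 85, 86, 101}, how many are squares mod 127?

3

(15/127) = +1 → QR.
(27/127) = -1 → non-residue.
(31/127) = +1 → QR.
(79/127) = +1 → QR.
(85/127) = -1 → non-residue.
(86/127) = -1 → non-residue.
(101/127) = -1 → non-residue.
Total quadratic residues among the 7: 3.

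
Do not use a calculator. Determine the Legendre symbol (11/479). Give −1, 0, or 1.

Euler's criterion: (11/479) ≡ 11^239 (mod 479).
11^2 ≡ 121 (mod 479)
11^4 ≡ 271 (mod 479)
11^8 ≡ 154 (mod 479)
11^16 ≡ 245 (mod 479)
11^32 ≡ 150 (mod 479)
11^64 ≡ 466 (mod 479)
11^128 ≡ 169 (mod 479)
11^239 = 11^(128+64+32+8+4+2+1) ≡ 1 (mod 479).
Result is 1, so (11/479) = 1.

1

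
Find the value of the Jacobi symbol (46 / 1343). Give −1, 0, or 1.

-1

Pull out 2: since 1343 ≡ 7 (mod 8), (2/1343) = +1.
Reciprocity: 23 ≡ 3 and 1343 ≡ 3 (mod 4), so (23/1343) = −(1343/23).
Reduce top mod 23: now compute (9/23).
Reciprocity: 9 ≡ 1 and 23 ≡ 3 (mod 4), so (9/23) = +(23/9).
Reduce top mod 9: now compute (5/9).
Reciprocity: 5 ≡ 1 and 9 ≡ 1 (mod 4), so (5/9) = +(9/5).
Reduce top mod 5: now compute (4/5).
Pull out 2^2: since 5 ≡ 5 (mod 8), (2/5) = -1, so (2/5)^2 = +1.
Reached (1/5) = 1. Collecting the sign flips along the way, the symbol is -1.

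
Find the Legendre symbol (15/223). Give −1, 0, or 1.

Euler's criterion: (15/223) ≡ 15^111 (mod 223).
15^2 ≡ 2 (mod 223)
15^4 ≡ 4 (mod 223)
15^8 ≡ 16 (mod 223)
15^16 ≡ 33 (mod 223)
15^32 ≡ 197 (mod 223)
15^64 ≡ 7 (mod 223)
15^111 = 15^(64+32+8+4+2+1) ≡ 1 (mod 223).
Result is 1, so (15/223) = 1.

1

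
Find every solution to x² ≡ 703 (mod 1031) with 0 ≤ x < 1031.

83, 948

Since 1031 ≡ 3 (mod 4), a square root of 703 is 703^((1031+1)/4) = 703^258 mod 1031.
Repeated squaring: 703^2≡360, 703^4≡725, 703^8≡846, 703^16≡202, 703^32≡595, 703^64≡392, 703^128≡45, 703^256≡994 (mod 1031).
703^258 = 703^(256+2) ≡ 83 (mod 1031).
Check: 83² = 6889 ≡ 703 (mod 1031). The two roots are 83 and 948.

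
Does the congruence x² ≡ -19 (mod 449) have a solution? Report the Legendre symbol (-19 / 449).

First reduce: -19 ≡ 430 (mod 449).
Pull out 2: since 449 ≡ 1 (mod 8), (2/449) = +1.
Reciprocity: 215 ≡ 3 and 449 ≡ 1 (mod 4), so (215/449) = +(449/215).
Reduce top mod 215: now compute (19/215).
Reciprocity: 19 ≡ 3 and 215 ≡ 3 (mod 4), so (19/215) = −(215/19).
Reduce top mod 19: now compute (6/19).
Pull out 2: since 19 ≡ 3 (mod 8), (2/19) = -1.
Reciprocity: 3 ≡ 3 and 19 ≡ 3 (mod 4), so (3/19) = −(19/3).
Reduce top mod 3: now compute (1/3).
Reached (1/3) = 1. Collecting the sign flips along the way, the symbol is -1.

-1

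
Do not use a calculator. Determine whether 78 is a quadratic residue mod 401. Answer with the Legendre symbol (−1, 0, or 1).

1

Euler's criterion: (78/401) ≡ 78^200 (mod 401).
78^2 ≡ 69 (mod 401)
78^4 ≡ 350 (mod 401)
78^8 ≡ 195 (mod 401)
78^16 ≡ 331 (mod 401)
78^32 ≡ 88 (mod 401)
78^64 ≡ 125 (mod 401)
78^128 ≡ 387 (mod 401)
78^200 = 78^(128+64+8) ≡ 1 (mod 401).
Result is 1, so (78/401) = 1.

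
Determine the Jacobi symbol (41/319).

1

Reciprocity: 41 ≡ 1 and 319 ≡ 3 (mod 4), so (41/319) = +(319/41).
Reduce top mod 41: now compute (32/41).
Pull out 2^5: since 41 ≡ 1 (mod 8), (2/41) = +1, so (2/41)^5 = +1.
Reached (1/41) = 1. Collecting the sign flips along the way, the symbol is +1.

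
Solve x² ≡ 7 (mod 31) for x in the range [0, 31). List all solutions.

10, 21

Since 31 ≡ 3 (mod 4), a square root of 7 is 7^((31+1)/4) = 7^8 mod 31.
Repeated squaring: 7^2≡18, 7^4≡14, 7^8≡10 (mod 31).
7^8 = 7^(8) ≡ 10 (mod 31).
Check: 10² = 100 ≡ 7 (mod 31). The two roots are 10 and 21.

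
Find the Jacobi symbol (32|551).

Pull out 2^5: since 551 ≡ 7 (mod 8), (2/551) = +1, so (2/551)^5 = +1.
Reached (1/551) = 1. Collecting the sign flips along the way, the symbol is +1.

1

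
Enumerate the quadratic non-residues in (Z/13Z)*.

2, 5, 6, 7, 8, 11

Square k = 1,…,6 (k and 13−k give the same square):
1²=1, 2²=4, 3²=9, 4²≡3, 5²≡12, 6²≡10 (mod 13).
The residues are {1, 3, 4, 9, 10, 12}; the non-residues are the remaining 6 nonzero classes.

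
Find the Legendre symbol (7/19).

1

Euler's criterion: (7/19) ≡ 7^9 (mod 19).
7^2 ≡ 11 (mod 19)
7^4 ≡ 7 (mod 19)
7^8 ≡ 11 (mod 19)
7^9 = 7^(8+1) ≡ 1 (mod 19).
Result is 1, so (7/19) = 1.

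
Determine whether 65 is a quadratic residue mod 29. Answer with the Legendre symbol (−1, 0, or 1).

1

Euler's criterion: (65/29) ≡ 7^14 (mod 29).
7^2 ≡ 20 (mod 29)
7^4 ≡ 23 (mod 29)
7^8 ≡ 7 (mod 29)
7^14 = 7^(8+4+2) ≡ 1 (mod 29).
Result is 1, so (65/29) = 1.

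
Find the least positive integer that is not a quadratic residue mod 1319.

13

(2/1319) = +1, so 2 is a residue.
(3/1319) = +1, so 3 is a residue.
(4/1319) = +1, so 4 is a residue.
(5/1319) = +1, so 5 is a residue.
(6/1319) = +1, so 6 is a residue.
(7/1319) = +1, so 7 is a residue.
(8/1319) = +1, so 8 is a residue.
(9/1319) = +1, so 9 is a residue.
(10/1319) = +1, so 10 is a residue.
(11/1319) = +1, so 11 is a residue.
(12/1319) = +1, so 12 is a residue.
(13/1319) = −1, so 13 is the smallest positive non-residue mod 1319.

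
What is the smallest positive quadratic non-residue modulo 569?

3

(2/569) = +1, so 2 is a residue.
(3/569) = −1, so 3 is the smallest positive non-residue mod 569.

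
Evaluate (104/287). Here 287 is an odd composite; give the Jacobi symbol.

1

Pull out 2^3: since 287 ≡ 7 (mod 8), (2/287) = +1, so (2/287)^3 = +1.
Reciprocity: 13 ≡ 1 and 287 ≡ 3 (mod 4), so (13/287) = +(287/13).
Reduce top mod 13: now compute (1/13).
Reached (1/13) = 1. Collecting the sign flips along the way, the symbol is +1.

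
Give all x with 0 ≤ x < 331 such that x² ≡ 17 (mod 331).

Since 331 ≡ 3 (mod 4), a square root of 17 is 17^((331+1)/4) = 17^83 mod 331.
Repeated squaring: 17^2≡289, 17^4≡109, 17^8≡296, 17^16≡232, 17^32≡202, 17^64≡91 (mod 331).
17^83 = 17^(64+16+2+1) ≡ 103 (mod 331).
Check: 103² = 10609 ≡ 17 (mod 331). The two roots are 103 and 228.

103, 228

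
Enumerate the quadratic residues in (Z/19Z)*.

Square k = 1,…,9 (k and 19−k give the same square):
1²=1, 2²=4, 3²=9, 4²=16, 5²≡6, 6²≡17, 7²≡11, 8²≡7, 9²≡5 (mod 19).
So the quadratic residues mod 19 are {1, 4, 5, 6, 7, 9, 11, 16, 17}.

1, 4, 5, 6, 7, 9, 11, 16, 17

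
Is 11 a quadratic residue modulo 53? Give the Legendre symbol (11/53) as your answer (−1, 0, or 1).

1

Reciprocity: 11 ≡ 3 and 53 ≡ 1 (mod 4), so (11/53) = +(53/11).
Reduce top mod 11: now compute (9/11).
Reciprocity: 9 ≡ 1 and 11 ≡ 3 (mod 4), so (9/11) = +(11/9).
Reduce top mod 9: now compute (2/9).
Pull out 2: since 9 ≡ 1 (mod 8), (2/9) = +1.
Reached (1/9) = 1. Collecting the sign flips along the way, the symbol is +1.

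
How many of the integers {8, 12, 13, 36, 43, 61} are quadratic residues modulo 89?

2

(8/89) = +1 → QR.
(12/89) = -1 → non-residue.
(13/89) = -1 → non-residue.
(36/89) = +1 → QR.
(43/89) = -1 → non-residue.
(61/89) = -1 → non-residue.
Total quadratic residues among the 6: 2.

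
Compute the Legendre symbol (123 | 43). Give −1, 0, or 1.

First reduce: 123 ≡ 37 (mod 43).
Reciprocity: 37 ≡ 1 and 43 ≡ 3 (mod 4), so (37/43) = +(43/37).
Reduce top mod 37: now compute (6/37).
Pull out 2: since 37 ≡ 5 (mod 8), (2/37) = -1.
Reciprocity: 3 ≡ 3 and 37 ≡ 1 (mod 4), so (3/37) = +(37/3).
Reduce top mod 3: now compute (1/3).
Reached (1/3) = 1. Collecting the sign flips along the way, the symbol is -1.

-1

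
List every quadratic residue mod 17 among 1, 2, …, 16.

Square k = 1,…,8 (k and 17−k give the same square):
1²=1, 2²=4, 3²=9, 4²=16, 5²≡8, 6²≡2, 7²≡15, 8²≡13 (mod 17).
So the quadratic residues mod 17 are {1, 2, 4, 8, 9, 13, 15, 16}.

1 2 4 8 9 13 15 16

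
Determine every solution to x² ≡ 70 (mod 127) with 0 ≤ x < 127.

Since 127 ≡ 3 (mod 4), a square root of 70 is 70^((127+1)/4) = 70^32 mod 127.
Repeated squaring: 70^2≡74, 70^4≡15, 70^8≡98, 70^16≡79, 70^32≡18 (mod 127).
70^32 = 70^(32) ≡ 18 (mod 127).
Check: 18² = 324 ≡ 70 (mod 127). The two roots are 18 and 109.

18, 109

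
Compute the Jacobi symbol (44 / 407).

0

Pull out 2^2: since 407 ≡ 7 (mod 8), (2/407) = +1, so (2/407)^2 = +1.
Reciprocity: 11 ≡ 3 and 407 ≡ 3 (mod 4), so (11/407) = −(407/11).
Reduce top mod 11: now compute (0/11).
Top reduces to 0: gcd > 1, so the symbol is 0.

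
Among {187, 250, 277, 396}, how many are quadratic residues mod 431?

3

(187/431) = -1 → non-residue.
(250/431) = +1 → QR.
(277/431) = +1 → QR.
(396/431) = +1 → QR.
Total quadratic residues among the 4: 3.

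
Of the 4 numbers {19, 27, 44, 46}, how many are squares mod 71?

2

(19/71) = +1 → QR.
(27/71) = +1 → QR.
(44/71) = -1 → non-residue.
(46/71) = -1 → non-residue.
Total quadratic residues among the 4: 2.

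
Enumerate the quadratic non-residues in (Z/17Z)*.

3,5,6,7,10,11,12,14

Square k = 1,…,8 (k and 17−k give the same square):
1²=1, 2²=4, 3²=9, 4²=16, 5²≡8, 6²≡2, 7²≡15, 8²≡13 (mod 17).
The residues are {1, 2, 4, 8, 9, 13, 15, 16}; the non-residues are the remaining 8 nonzero classes.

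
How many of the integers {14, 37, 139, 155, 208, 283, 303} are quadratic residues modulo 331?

5

(14/331) = +1 → QR.
(37/331) = -1 → non-residue.
(139/331) = +1 → QR.
(155/331) = +1 → QR.
(208/331) = -1 → non-residue.
(283/331) = +1 → QR.
(303/331) = +1 → QR.
Total quadratic residues among the 7: 5.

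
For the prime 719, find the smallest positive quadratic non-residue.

11

(2/719) = +1, so 2 is a residue.
(3/719) = +1, so 3 is a residue.
(4/719) = +1, so 4 is a residue.
(5/719) = +1, so 5 is a residue.
(6/719) = +1, so 6 is a residue.
(7/719) = +1, so 7 is a residue.
(8/719) = +1, so 8 is a residue.
(9/719) = +1, so 9 is a residue.
(10/719) = +1, so 10 is a residue.
(11/719) = −1, so 11 is the smallest positive non-residue mod 719.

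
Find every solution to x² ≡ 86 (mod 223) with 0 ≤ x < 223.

106, 117

Since 223 ≡ 3 (mod 4), a square root of 86 is 86^((223+1)/4) = 86^56 mod 223.
Repeated squaring: 86^2≡37, 86^4≡31, 86^8≡69, 86^16≡78, 86^32≡63 (mod 223).
86^56 = 86^(32+16+8) ≡ 106 (mod 223).
Check: 106² = 11236 ≡ 86 (mod 223). The two roots are 106 and 117.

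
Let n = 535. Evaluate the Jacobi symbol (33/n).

Reciprocity: 33 ≡ 1 and 535 ≡ 3 (mod 4), so (33/535) = +(535/33).
Reduce top mod 33: now compute (7/33).
Reciprocity: 7 ≡ 3 and 33 ≡ 1 (mod 4), so (7/33) = +(33/7).
Reduce top mod 7: now compute (5/7).
Reciprocity: 5 ≡ 1 and 7 ≡ 3 (mod 4), so (5/7) = +(7/5).
Reduce top mod 5: now compute (2/5).
Pull out 2: since 5 ≡ 5 (mod 8), (2/5) = -1.
Reached (1/5) = 1. Collecting the sign flips along the way, the symbol is -1.

-1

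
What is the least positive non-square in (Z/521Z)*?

(2/521) = +1, so 2 is a residue.
(3/521) = −1, so 3 is the smallest positive non-residue mod 521.

3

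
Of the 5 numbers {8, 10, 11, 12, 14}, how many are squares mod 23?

2

(8/23) = +1 → QR.
(10/23) = -1 → non-residue.
(11/23) = -1 → non-residue.
(12/23) = +1 → QR.
(14/23) = -1 → non-residue.
Total quadratic residues among the 5: 2.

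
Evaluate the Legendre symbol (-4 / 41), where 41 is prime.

Euler's criterion: (-4/41) ≡ 37^20 (mod 41).
37^2 ≡ 16 (mod 41)
37^4 ≡ 10 (mod 41)
37^8 ≡ 18 (mod 41)
37^16 ≡ 37 (mod 41)
37^20 = 37^(16+4) ≡ 1 (mod 41).
Result is 1, so (-4/41) = 1.

1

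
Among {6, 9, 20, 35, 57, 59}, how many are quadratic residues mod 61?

3

(6/61) = -1 → non-residue.
(9/61) = +1 → QR.
(20/61) = +1 → QR.
(35/61) = -1 → non-residue.
(57/61) = +1 → QR.
(59/61) = -1 → non-residue.
Total quadratic residues among the 6: 3.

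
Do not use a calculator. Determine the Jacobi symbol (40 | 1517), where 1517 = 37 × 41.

1

Pull out 2^3: since 1517 ≡ 5 (mod 8), (2/1517) = -1, so (2/1517)^3 = -1.
Reciprocity: 5 ≡ 1 and 1517 ≡ 1 (mod 4), so (5/1517) = +(1517/5).
Reduce top mod 5: now compute (2/5).
Pull out 2: since 5 ≡ 5 (mod 8), (2/5) = -1.
Reached (1/5) = 1. Collecting the sign flips along the way, the symbol is +1.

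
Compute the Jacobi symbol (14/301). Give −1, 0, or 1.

0

Pull out 2: since 301 ≡ 5 (mod 8), (2/301) = -1.
Reciprocity: 7 ≡ 3 and 301 ≡ 1 (mod 4), so (7/301) = +(301/7).
Reduce top mod 7: now compute (0/7).
Top reduces to 0: gcd > 1, so the symbol is 0.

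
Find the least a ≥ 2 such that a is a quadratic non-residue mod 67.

2

(2/67) = −1, so 2 is the smallest positive non-residue mod 67.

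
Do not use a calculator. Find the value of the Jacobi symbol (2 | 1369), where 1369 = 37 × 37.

Pull out 2: since 1369 ≡ 1 (mod 8), (2/1369) = +1.
Reached (1/1369) = 1. Collecting the sign flips along the way, the symbol is +1.

1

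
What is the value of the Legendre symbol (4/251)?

1

Pull out 2^2: since 251 ≡ 3 (mod 8), (2/251) = -1, so (2/251)^2 = +1.
Reached (1/251) = 1. Collecting the sign flips along the way, the symbol is +1.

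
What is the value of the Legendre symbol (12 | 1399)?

-1

Pull out 2^2: since 1399 ≡ 7 (mod 8), (2/1399) = +1, so (2/1399)^2 = +1.
Reciprocity: 3 ≡ 3 and 1399 ≡ 3 (mod 4), so (3/1399) = −(1399/3).
Reduce top mod 3: now compute (1/3).
Reached (1/3) = 1. Collecting the sign flips along the way, the symbol is -1.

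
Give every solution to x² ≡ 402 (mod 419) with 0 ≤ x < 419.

Since 419 ≡ 3 (mod 4), a square root of 402 is 402^((419+1)/4) = 402^105 mod 419.
Repeated squaring: 402^2≡289, 402^4≡140, 402^8≡326, 402^16≡269, 402^32≡293, 402^64≡373 (mod 419).
402^105 = 402^(64+32+8+1) ≡ 365 (mod 419).
Check: 365² = 133225 ≡ 402 (mod 419). The two roots are 54 and 365.

54, 365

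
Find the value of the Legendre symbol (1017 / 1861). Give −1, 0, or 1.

1

Reciprocity: 1017 ≡ 1 and 1861 ≡ 1 (mod 4), so (1017/1861) = +(1861/1017).
Reduce top mod 1017: now compute (844/1017).
Pull out 2^2: since 1017 ≡ 1 (mod 8), (2/1017) = +1, so (2/1017)^2 = +1.
Reciprocity: 211 ≡ 3 and 1017 ≡ 1 (mod 4), so (211/1017) = +(1017/211).
Reduce top mod 211: now compute (173/211).
Reciprocity: 173 ≡ 1 and 211 ≡ 3 (mod 4), so (173/211) = +(211/173).
Reduce top mod 173: now compute (38/173).
Pull out 2: since 173 ≡ 5 (mod 8), (2/173) = -1.
Reciprocity: 19 ≡ 3 and 173 ≡ 1 (mod 4), so (19/173) = +(173/19).
Reduce top mod 19: now compute (2/19).
Pull out 2: since 19 ≡ 3 (mod 8), (2/19) = -1.
Reached (1/19) = 1. Collecting the sign flips along the way, the symbol is +1.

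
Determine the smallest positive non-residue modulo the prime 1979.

2

(2/1979) = −1, so 2 is the smallest positive non-residue mod 1979.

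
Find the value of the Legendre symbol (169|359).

1

Reciprocity: 169 ≡ 1 and 359 ≡ 3 (mod 4), so (169/359) = +(359/169).
Reduce top mod 169: now compute (21/169).
Reciprocity: 21 ≡ 1 and 169 ≡ 1 (mod 4), so (21/169) = +(169/21).
Reduce top mod 21: now compute (1/21).
Reached (1/21) = 1. Collecting the sign flips along the way, the symbol is +1.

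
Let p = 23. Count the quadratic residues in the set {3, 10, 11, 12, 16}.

3

(3/23) = +1 → QR.
(10/23) = -1 → non-residue.
(11/23) = -1 → non-residue.
(12/23) = +1 → QR.
(16/23) = +1 → QR.
Total quadratic residues among the 5: 3.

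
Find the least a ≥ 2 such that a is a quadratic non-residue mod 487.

(2/487) = +1, so 2 is a residue.
(3/487) = −1, so 3 is the smallest positive non-residue mod 487.

3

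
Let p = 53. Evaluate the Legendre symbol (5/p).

Reciprocity: 5 ≡ 1 and 53 ≡ 1 (mod 4), so (5/53) = +(53/5).
Reduce top mod 5: now compute (3/5).
Reciprocity: 3 ≡ 3 and 5 ≡ 1 (mod 4), so (3/5) = +(5/3).
Reduce top mod 3: now compute (2/3).
Pull out 2: since 3 ≡ 3 (mod 8), (2/3) = -1.
Reached (1/3) = 1. Collecting the sign flips along the way, the symbol is -1.

-1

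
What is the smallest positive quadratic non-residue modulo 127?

3

(2/127) = +1, so 2 is a residue.
(3/127) = −1, so 3 is the smallest positive non-residue mod 127.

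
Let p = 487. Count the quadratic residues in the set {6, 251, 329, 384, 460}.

3

(6/487) = -1 → non-residue.
(251/487) = +1 → QR.
(329/487) = +1 → QR.
(384/487) = -1 → non-residue.
(460/487) = +1 → QR.
Total quadratic residues among the 5: 3.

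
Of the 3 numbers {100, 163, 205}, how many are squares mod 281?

(100/281) = +1 → QR.
(163/281) = +1 → QR.
(205/281) = -1 → non-residue.
Total quadratic residues among the 3: 2.

2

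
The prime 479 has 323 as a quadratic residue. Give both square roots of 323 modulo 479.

Since 479 ≡ 3 (mod 4), a square root of 323 is 323^((479+1)/4) = 323^120 mod 479.
Repeated squaring: 323^2≡386, 323^4≡27, 323^8≡250, 323^16≡230, 323^32≡210, 323^64≡32 (mod 479).
323^120 = 323^(64+32+16+8) ≡ 280 (mod 479).
Check: 280² = 78400 ≡ 323 (mod 479). The two roots are 199 and 280.

199, 280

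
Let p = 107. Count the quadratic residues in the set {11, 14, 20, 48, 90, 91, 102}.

5

(11/107) = +1 → QR.
(14/107) = +1 → QR.
(20/107) = -1 → non-residue.
(48/107) = +1 → QR.
(90/107) = +1 → QR.
(91/107) = -1 → non-residue.
(102/107) = +1 → QR.
Total quadratic residues among the 7: 5.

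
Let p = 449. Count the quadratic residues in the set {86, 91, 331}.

1

(86/449) = -1 → non-residue.
(91/449) = -1 → non-residue.
(331/449) = +1 → QR.
Total quadratic residues among the 3: 1.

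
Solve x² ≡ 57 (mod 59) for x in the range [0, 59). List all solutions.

Since 59 ≡ 3 (mod 4), a square root of 57 is 57^((59+1)/4) = 57^15 mod 59.
Repeated squaring: 57^2≡4, 57^4≡16, 57^8≡20 (mod 59).
57^15 = 57^(8+4+2+1) ≡ 36 (mod 59).
Check: 36² = 1296 ≡ 57 (mod 59). The two roots are 23 and 36.

23, 36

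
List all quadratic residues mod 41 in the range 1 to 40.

1,2,4,5,8,9,10,16,18,20,21,23,25,31,32,33,36,37,39,40

Square k = 1,…,20 (k and 41−k give the same square):
1²=1, 2²=4, 3²=9, 4²=16, 5²=25, 6²=36, 7²≡8, 8²≡23, 9²≡40, 10²≡18, 11²≡39, 12²≡21, 13²≡5, 14²≡32, 15²≡20, 16²≡10, 17²≡2, 18²≡37, 19²≡33, 20²≡31 (mod 41).
So the quadratic residues mod 41 are {1, 2, 4, 5, 8, 9, 10, 16, 18, 20, 21, 23, 25, 31, 32, 33, 36, 37, 39, 40}.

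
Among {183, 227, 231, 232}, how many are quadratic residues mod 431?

3

(183/431) = +1 → QR.
(227/431) = +1 → QR.
(231/431) = -1 → non-residue.
(232/431) = +1 → QR.
Total quadratic residues among the 4: 3.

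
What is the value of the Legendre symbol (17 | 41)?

Reciprocity: 17 ≡ 1 and 41 ≡ 1 (mod 4), so (17/41) = +(41/17).
Reduce top mod 17: now compute (7/17).
Reciprocity: 7 ≡ 3 and 17 ≡ 1 (mod 4), so (7/17) = +(17/7).
Reduce top mod 7: now compute (3/7).
Reciprocity: 3 ≡ 3 and 7 ≡ 3 (mod 4), so (3/7) = −(7/3).
Reduce top mod 3: now compute (1/3).
Reached (1/3) = 1. Collecting the sign flips along the way, the symbol is -1.

-1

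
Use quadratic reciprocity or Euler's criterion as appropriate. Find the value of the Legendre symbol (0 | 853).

Top reduces to 0: gcd > 1, so the symbol is 0.

0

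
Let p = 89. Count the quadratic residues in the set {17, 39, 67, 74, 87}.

(17/89) = +1 → QR.
(39/89) = +1 → QR.
(67/89) = +1 → QR.
(74/89) = -1 → non-residue.
(87/89) = +1 → QR.
Total quadratic residues among the 5: 4.

4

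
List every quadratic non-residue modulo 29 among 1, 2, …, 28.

Square k = 1,…,14 (k and 29−k give the same square):
1²=1, 2²=4, 3²=9, 4²=16, 5²=25, 6²≡7, 7²≡20, 8²≡6, 9²≡23, 10²≡13, 11²≡5, 12²≡28, 13²≡24, 14²≡22 (mod 29).
The residues are {1, 4, 5, 6, 7, 9, 13, 16, 20, 22, 23, 24, 25, 28}; the non-residues are the remaining 14 nonzero classes.

2 3 8 10 11 12 14 15 17 18 19 21 26 27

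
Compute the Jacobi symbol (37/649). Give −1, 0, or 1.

-1

Reciprocity: 37 ≡ 1 and 649 ≡ 1 (mod 4), so (37/649) = +(649/37).
Reduce top mod 37: now compute (20/37).
Pull out 2^2: since 37 ≡ 5 (mod 8), (2/37) = -1, so (2/37)^2 = +1.
Reciprocity: 5 ≡ 1 and 37 ≡ 1 (mod 4), so (5/37) = +(37/5).
Reduce top mod 5: now compute (2/5).
Pull out 2: since 5 ≡ 5 (mod 8), (2/5) = -1.
Reached (1/5) = 1. Collecting the sign flips along the way, the symbol is -1.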